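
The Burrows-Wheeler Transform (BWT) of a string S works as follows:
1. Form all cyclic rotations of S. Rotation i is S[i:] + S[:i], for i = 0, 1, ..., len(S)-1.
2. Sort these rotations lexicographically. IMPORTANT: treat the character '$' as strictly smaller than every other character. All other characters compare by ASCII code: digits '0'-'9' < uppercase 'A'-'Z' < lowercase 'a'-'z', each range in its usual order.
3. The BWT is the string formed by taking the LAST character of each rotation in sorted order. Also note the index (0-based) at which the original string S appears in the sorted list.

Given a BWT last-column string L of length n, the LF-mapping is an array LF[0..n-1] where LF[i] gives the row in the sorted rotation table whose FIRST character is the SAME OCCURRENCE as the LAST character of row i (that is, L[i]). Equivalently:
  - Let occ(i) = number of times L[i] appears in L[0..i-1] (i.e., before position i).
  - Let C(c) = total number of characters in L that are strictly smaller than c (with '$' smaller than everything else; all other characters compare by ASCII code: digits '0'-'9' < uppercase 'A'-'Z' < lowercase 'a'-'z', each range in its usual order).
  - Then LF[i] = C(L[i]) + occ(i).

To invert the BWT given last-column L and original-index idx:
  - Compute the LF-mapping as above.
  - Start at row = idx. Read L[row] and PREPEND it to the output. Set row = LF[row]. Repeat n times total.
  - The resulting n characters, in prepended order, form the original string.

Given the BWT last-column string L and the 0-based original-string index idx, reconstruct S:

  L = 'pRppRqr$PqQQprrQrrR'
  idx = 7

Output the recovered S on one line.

LF mapping: 8 5 9 10 6 12 14 0 1 13 2 3 11 15 16 4 17 18 7
Walk LF starting at row 7, prepending L[row]:
  step 1: row=7, L[7]='$', prepend. Next row=LF[7]=0
  step 2: row=0, L[0]='p', prepend. Next row=LF[0]=8
  step 3: row=8, L[8]='P', prepend. Next row=LF[8]=1
  step 4: row=1, L[1]='R', prepend. Next row=LF[1]=5
  step 5: row=5, L[5]='q', prepend. Next row=LF[5]=12
  step 6: row=12, L[12]='p', prepend. Next row=LF[12]=11
  step 7: row=11, L[11]='Q', prepend. Next row=LF[11]=3
  step 8: row=3, L[3]='p', prepend. Next row=LF[3]=10
  step 9: row=10, L[10]='Q', prepend. Next row=LF[10]=2
  step 10: row=2, L[2]='p', prepend. Next row=LF[2]=9
  step 11: row=9, L[9]='q', prepend. Next row=LF[9]=13
  step 12: row=13, L[13]='r', prepend. Next row=LF[13]=15
  step 13: row=15, L[15]='Q', prepend. Next row=LF[15]=4
  step 14: row=4, L[4]='R', prepend. Next row=LF[4]=6
  step 15: row=6, L[6]='r', prepend. Next row=LF[6]=14
  step 16: row=14, L[14]='r', prepend. Next row=LF[14]=16
  step 17: row=16, L[16]='r', prepend. Next row=LF[16]=17
  step 18: row=17, L[17]='r', prepend. Next row=LF[17]=18
  step 19: row=18, L[18]='R', prepend. Next row=LF[18]=7
Reversed output: RrrrrRQrqpQpQpqRPp$

Answer: RrrrrRQrqpQpQpqRPp$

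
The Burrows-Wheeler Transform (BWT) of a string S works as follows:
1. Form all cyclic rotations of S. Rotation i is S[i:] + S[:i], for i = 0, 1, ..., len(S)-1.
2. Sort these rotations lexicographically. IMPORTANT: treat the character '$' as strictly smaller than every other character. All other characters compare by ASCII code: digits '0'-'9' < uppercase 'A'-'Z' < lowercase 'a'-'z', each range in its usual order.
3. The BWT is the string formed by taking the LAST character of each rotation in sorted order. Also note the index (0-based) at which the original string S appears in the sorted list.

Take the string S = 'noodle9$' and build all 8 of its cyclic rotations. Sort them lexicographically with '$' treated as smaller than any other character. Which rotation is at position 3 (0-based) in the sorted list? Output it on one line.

Answer: e9$noodl

Derivation:
All 8 rotations (rotation i = S[i:]+S[:i]):
  rot[0] = noodle9$
  rot[1] = oodle9$n
  rot[2] = odle9$no
  rot[3] = dle9$noo
  rot[4] = le9$nood
  rot[5] = e9$noodl
  rot[6] = 9$noodle
  rot[7] = $noodle9
Sorted (with $ < everything):
  sorted[0] = $noodle9
  sorted[1] = 9$noodle
  sorted[2] = dle9$noo
  sorted[3] = e9$noodl
  sorted[4] = le9$nood
  sorted[5] = noodle9$
  sorted[6] = odle9$no
  sorted[7] = oodle9$n
sorted[3] = e9$noodl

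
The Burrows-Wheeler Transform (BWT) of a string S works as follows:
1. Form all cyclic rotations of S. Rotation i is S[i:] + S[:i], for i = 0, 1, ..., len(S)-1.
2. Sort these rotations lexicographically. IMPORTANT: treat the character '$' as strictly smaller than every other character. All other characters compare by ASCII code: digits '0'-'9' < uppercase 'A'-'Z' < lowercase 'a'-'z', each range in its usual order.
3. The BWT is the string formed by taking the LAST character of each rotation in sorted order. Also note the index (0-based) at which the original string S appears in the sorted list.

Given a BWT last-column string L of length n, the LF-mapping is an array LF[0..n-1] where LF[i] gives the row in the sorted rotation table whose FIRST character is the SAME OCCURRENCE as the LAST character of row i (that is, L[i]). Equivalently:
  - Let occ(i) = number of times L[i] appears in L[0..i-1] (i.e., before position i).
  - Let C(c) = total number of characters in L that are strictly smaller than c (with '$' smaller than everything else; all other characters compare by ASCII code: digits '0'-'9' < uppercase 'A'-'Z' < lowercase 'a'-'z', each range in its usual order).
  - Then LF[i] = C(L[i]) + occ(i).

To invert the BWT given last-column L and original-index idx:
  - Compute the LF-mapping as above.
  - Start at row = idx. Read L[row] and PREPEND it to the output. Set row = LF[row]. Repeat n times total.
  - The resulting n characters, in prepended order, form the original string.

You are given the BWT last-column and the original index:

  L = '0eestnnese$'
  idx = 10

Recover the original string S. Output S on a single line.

LF mapping: 1 2 3 8 10 6 7 4 9 5 0
Walk LF starting at row 10, prepending L[row]:
  step 1: row=10, L[10]='$', prepend. Next row=LF[10]=0
  step 2: row=0, L[0]='0', prepend. Next row=LF[0]=1
  step 3: row=1, L[1]='e', prepend. Next row=LF[1]=2
  step 4: row=2, L[2]='e', prepend. Next row=LF[2]=3
  step 5: row=3, L[3]='s', prepend. Next row=LF[3]=8
  step 6: row=8, L[8]='s', prepend. Next row=LF[8]=9
  step 7: row=9, L[9]='e', prepend. Next row=LF[9]=5
  step 8: row=5, L[5]='n', prepend. Next row=LF[5]=6
  step 9: row=6, L[6]='n', prepend. Next row=LF[6]=7
  step 10: row=7, L[7]='e', prepend. Next row=LF[7]=4
  step 11: row=4, L[4]='t', prepend. Next row=LF[4]=10
Reversed output: tennessee0$

Answer: tennessee0$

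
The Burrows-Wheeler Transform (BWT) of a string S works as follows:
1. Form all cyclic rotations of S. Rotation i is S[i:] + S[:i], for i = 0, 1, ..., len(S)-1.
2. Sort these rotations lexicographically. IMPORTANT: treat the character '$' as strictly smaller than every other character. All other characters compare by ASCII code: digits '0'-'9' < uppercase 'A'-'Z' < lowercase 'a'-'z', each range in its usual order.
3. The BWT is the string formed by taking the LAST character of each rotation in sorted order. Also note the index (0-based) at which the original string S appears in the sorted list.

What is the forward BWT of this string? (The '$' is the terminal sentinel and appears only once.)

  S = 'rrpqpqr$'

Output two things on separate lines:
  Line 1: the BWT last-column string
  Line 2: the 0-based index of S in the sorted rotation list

Answer: rrqppqr$
7

Derivation:
All 8 rotations (rotation i = S[i:]+S[:i]):
  rot[0] = rrpqpqr$
  rot[1] = rpqpqr$r
  rot[2] = pqpqr$rr
  rot[3] = qpqr$rrp
  rot[4] = pqr$rrpq
  rot[5] = qr$rrpqp
  rot[6] = r$rrpqpq
  rot[7] = $rrpqpqr
Sorted (with $ < everything):
  sorted[0] = $rrpqpqr  (last char: 'r')
  sorted[1] = pqpqr$rr  (last char: 'r')
  sorted[2] = pqr$rrpq  (last char: 'q')
  sorted[3] = qpqr$rrp  (last char: 'p')
  sorted[4] = qr$rrpqp  (last char: 'p')
  sorted[5] = r$rrpqpq  (last char: 'q')
  sorted[6] = rpqpqr$r  (last char: 'r')
  sorted[7] = rrpqpqr$  (last char: '$')
Last column: rrqppqr$
Original string S is at sorted index 7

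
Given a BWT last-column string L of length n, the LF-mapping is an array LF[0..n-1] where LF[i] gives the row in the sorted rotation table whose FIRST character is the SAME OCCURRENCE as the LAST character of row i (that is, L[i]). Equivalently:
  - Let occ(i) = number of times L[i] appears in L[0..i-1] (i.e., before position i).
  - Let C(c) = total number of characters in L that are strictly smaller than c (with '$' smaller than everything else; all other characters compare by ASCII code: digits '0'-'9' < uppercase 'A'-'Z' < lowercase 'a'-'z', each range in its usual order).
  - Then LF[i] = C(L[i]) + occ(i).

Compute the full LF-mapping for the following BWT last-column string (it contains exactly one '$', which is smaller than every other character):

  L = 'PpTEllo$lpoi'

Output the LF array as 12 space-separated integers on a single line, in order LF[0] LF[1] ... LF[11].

Answer: 2 10 3 1 5 6 8 0 7 11 9 4

Derivation:
Char counts: '$':1, 'E':1, 'P':1, 'T':1, 'i':1, 'l':3, 'o':2, 'p':2
C (first-col start): C('$')=0, C('E')=1, C('P')=2, C('T')=3, C('i')=4, C('l')=5, C('o')=8, C('p')=10
L[0]='P': occ=0, LF[0]=C('P')+0=2+0=2
L[1]='p': occ=0, LF[1]=C('p')+0=10+0=10
L[2]='T': occ=0, LF[2]=C('T')+0=3+0=3
L[3]='E': occ=0, LF[3]=C('E')+0=1+0=1
L[4]='l': occ=0, LF[4]=C('l')+0=5+0=5
L[5]='l': occ=1, LF[5]=C('l')+1=5+1=6
L[6]='o': occ=0, LF[6]=C('o')+0=8+0=8
L[7]='$': occ=0, LF[7]=C('$')+0=0+0=0
L[8]='l': occ=2, LF[8]=C('l')+2=5+2=7
L[9]='p': occ=1, LF[9]=C('p')+1=10+1=11
L[10]='o': occ=1, LF[10]=C('o')+1=8+1=9
L[11]='i': occ=0, LF[11]=C('i')+0=4+0=4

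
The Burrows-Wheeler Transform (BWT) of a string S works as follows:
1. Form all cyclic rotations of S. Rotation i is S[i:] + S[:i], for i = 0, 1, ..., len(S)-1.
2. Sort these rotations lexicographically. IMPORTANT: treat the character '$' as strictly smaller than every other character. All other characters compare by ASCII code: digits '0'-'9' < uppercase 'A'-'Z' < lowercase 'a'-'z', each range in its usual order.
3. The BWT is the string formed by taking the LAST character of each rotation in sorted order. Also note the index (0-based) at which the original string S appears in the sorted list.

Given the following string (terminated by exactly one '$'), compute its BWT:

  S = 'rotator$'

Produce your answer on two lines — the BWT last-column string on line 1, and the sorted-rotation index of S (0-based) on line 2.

Answer: rttro$oa
5

Derivation:
All 8 rotations (rotation i = S[i:]+S[:i]):
  rot[0] = rotator$
  rot[1] = otator$r
  rot[2] = tator$ro
  rot[3] = ator$rot
  rot[4] = tor$rota
  rot[5] = or$rotat
  rot[6] = r$rotato
  rot[7] = $rotator
Sorted (with $ < everything):
  sorted[0] = $rotator  (last char: 'r')
  sorted[1] = ator$rot  (last char: 't')
  sorted[2] = or$rotat  (last char: 't')
  sorted[3] = otator$r  (last char: 'r')
  sorted[4] = r$rotato  (last char: 'o')
  sorted[5] = rotator$  (last char: '$')
  sorted[6] = tator$ro  (last char: 'o')
  sorted[7] = tor$rota  (last char: 'a')
Last column: rttro$oa
Original string S is at sorted index 5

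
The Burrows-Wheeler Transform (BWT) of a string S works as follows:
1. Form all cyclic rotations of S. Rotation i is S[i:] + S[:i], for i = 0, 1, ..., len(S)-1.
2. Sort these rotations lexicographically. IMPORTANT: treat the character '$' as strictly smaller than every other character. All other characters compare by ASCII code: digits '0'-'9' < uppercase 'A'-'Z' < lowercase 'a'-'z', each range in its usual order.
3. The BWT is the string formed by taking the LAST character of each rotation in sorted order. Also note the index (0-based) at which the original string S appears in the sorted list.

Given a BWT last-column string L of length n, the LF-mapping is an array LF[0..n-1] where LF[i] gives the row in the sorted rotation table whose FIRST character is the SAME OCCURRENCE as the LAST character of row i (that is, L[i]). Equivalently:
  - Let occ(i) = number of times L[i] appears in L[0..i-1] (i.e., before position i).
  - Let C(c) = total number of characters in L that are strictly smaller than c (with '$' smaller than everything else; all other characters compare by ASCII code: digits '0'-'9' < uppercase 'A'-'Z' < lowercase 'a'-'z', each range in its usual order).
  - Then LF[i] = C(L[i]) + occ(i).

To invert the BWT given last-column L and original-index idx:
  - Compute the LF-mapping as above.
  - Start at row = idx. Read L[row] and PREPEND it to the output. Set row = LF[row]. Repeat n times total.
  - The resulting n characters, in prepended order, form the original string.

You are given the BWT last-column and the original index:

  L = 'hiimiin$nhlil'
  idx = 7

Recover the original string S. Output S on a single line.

Answer: iniiihlnlmih$

Derivation:
LF mapping: 1 3 4 10 5 6 11 0 12 2 8 7 9
Walk LF starting at row 7, prepending L[row]:
  step 1: row=7, L[7]='$', prepend. Next row=LF[7]=0
  step 2: row=0, L[0]='h', prepend. Next row=LF[0]=1
  step 3: row=1, L[1]='i', prepend. Next row=LF[1]=3
  step 4: row=3, L[3]='m', prepend. Next row=LF[3]=10
  step 5: row=10, L[10]='l', prepend. Next row=LF[10]=8
  step 6: row=8, L[8]='n', prepend. Next row=LF[8]=12
  step 7: row=12, L[12]='l', prepend. Next row=LF[12]=9
  step 8: row=9, L[9]='h', prepend. Next row=LF[9]=2
  step 9: row=2, L[2]='i', prepend. Next row=LF[2]=4
  step 10: row=4, L[4]='i', prepend. Next row=LF[4]=5
  step 11: row=5, L[5]='i', prepend. Next row=LF[5]=6
  step 12: row=6, L[6]='n', prepend. Next row=LF[6]=11
  step 13: row=11, L[11]='i', prepend. Next row=LF[11]=7
Reversed output: iniiihlnlmih$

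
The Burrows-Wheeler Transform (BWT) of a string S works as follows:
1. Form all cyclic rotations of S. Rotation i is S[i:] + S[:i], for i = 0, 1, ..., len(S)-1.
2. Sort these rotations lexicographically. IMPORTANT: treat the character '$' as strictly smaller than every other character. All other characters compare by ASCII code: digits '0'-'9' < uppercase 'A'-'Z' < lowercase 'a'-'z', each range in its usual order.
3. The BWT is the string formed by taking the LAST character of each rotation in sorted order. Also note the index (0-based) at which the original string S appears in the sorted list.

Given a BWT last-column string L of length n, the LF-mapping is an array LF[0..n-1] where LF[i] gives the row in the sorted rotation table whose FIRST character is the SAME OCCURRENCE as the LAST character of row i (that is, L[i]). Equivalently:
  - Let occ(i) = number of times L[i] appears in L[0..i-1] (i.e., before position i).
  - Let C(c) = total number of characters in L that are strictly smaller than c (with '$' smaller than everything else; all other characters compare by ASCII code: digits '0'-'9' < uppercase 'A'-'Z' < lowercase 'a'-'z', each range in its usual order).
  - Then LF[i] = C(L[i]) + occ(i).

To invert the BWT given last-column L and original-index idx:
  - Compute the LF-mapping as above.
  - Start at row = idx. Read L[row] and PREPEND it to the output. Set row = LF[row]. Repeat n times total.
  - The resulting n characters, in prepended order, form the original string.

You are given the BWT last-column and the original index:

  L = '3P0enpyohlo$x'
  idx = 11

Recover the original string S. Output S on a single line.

LF mapping: 2 3 1 4 7 10 12 8 5 6 9 0 11
Walk LF starting at row 11, prepending L[row]:
  step 1: row=11, L[11]='$', prepend. Next row=LF[11]=0
  step 2: row=0, L[0]='3', prepend. Next row=LF[0]=2
  step 3: row=2, L[2]='0', prepend. Next row=LF[2]=1
  step 4: row=1, L[1]='P', prepend. Next row=LF[1]=3
  step 5: row=3, L[3]='e', prepend. Next row=LF[3]=4
  step 6: row=4, L[4]='n', prepend. Next row=LF[4]=7
  step 7: row=7, L[7]='o', prepend. Next row=LF[7]=8
  step 8: row=8, L[8]='h', prepend. Next row=LF[8]=5
  step 9: row=5, L[5]='p', prepend. Next row=LF[5]=10
  step 10: row=10, L[10]='o', prepend. Next row=LF[10]=9
  step 11: row=9, L[9]='l', prepend. Next row=LF[9]=6
  step 12: row=6, L[6]='y', prepend. Next row=LF[6]=12
  step 13: row=12, L[12]='x', prepend. Next row=LF[12]=11
Reversed output: xylophoneP03$

Answer: xylophoneP03$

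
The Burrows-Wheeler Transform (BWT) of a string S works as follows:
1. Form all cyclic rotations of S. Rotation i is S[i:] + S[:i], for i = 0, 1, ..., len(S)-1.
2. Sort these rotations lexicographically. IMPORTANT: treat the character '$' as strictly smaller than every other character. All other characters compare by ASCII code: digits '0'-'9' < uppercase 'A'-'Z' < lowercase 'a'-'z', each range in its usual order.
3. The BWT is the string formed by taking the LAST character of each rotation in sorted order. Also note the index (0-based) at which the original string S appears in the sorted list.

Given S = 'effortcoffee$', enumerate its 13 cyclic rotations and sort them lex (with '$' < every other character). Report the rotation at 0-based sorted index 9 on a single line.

All 13 rotations (rotation i = S[i:]+S[:i]):
  rot[0] = effortcoffee$
  rot[1] = ffortcoffee$e
  rot[2] = fortcoffee$ef
  rot[3] = ortcoffee$eff
  rot[4] = rtcoffee$effo
  rot[5] = tcoffee$effor
  rot[6] = coffee$effort
  rot[7] = offee$effortc
  rot[8] = ffee$effortco
  rot[9] = fee$effortcof
  rot[10] = ee$effortcoff
  rot[11] = e$effortcoffe
  rot[12] = $effortcoffee
Sorted (with $ < everything):
  sorted[0] = $effortcoffee
  sorted[1] = coffee$effort
  sorted[2] = e$effortcoffe
  sorted[3] = ee$effortcoff
  sorted[4] = effortcoffee$
  sorted[5] = fee$effortcof
  sorted[6] = ffee$effortco
  sorted[7] = ffortcoffee$e
  sorted[8] = fortcoffee$ef
  sorted[9] = offee$effortc
  sorted[10] = ortcoffee$eff
  sorted[11] = rtcoffee$effo
  sorted[12] = tcoffee$effor
sorted[9] = offee$effortc

Answer: offee$effortc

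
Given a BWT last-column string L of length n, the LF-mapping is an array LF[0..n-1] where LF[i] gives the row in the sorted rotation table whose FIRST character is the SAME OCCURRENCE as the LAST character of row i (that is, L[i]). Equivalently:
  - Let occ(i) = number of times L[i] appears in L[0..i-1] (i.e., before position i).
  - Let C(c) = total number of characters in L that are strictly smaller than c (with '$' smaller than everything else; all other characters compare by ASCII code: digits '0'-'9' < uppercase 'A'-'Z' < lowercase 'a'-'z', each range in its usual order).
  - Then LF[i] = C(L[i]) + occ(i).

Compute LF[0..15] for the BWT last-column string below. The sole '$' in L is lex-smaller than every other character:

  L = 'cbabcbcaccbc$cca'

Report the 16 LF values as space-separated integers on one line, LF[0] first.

Answer: 8 4 1 5 9 6 10 2 11 12 7 13 0 14 15 3

Derivation:
Char counts: '$':1, 'a':3, 'b':4, 'c':8
C (first-col start): C('$')=0, C('a')=1, C('b')=4, C('c')=8
L[0]='c': occ=0, LF[0]=C('c')+0=8+0=8
L[1]='b': occ=0, LF[1]=C('b')+0=4+0=4
L[2]='a': occ=0, LF[2]=C('a')+0=1+0=1
L[3]='b': occ=1, LF[3]=C('b')+1=4+1=5
L[4]='c': occ=1, LF[4]=C('c')+1=8+1=9
L[5]='b': occ=2, LF[5]=C('b')+2=4+2=6
L[6]='c': occ=2, LF[6]=C('c')+2=8+2=10
L[7]='a': occ=1, LF[7]=C('a')+1=1+1=2
L[8]='c': occ=3, LF[8]=C('c')+3=8+3=11
L[9]='c': occ=4, LF[9]=C('c')+4=8+4=12
L[10]='b': occ=3, LF[10]=C('b')+3=4+3=7
L[11]='c': occ=5, LF[11]=C('c')+5=8+5=13
L[12]='$': occ=0, LF[12]=C('$')+0=0+0=0
L[13]='c': occ=6, LF[13]=C('c')+6=8+6=14
L[14]='c': occ=7, LF[14]=C('c')+7=8+7=15
L[15]='a': occ=2, LF[15]=C('a')+2=1+2=3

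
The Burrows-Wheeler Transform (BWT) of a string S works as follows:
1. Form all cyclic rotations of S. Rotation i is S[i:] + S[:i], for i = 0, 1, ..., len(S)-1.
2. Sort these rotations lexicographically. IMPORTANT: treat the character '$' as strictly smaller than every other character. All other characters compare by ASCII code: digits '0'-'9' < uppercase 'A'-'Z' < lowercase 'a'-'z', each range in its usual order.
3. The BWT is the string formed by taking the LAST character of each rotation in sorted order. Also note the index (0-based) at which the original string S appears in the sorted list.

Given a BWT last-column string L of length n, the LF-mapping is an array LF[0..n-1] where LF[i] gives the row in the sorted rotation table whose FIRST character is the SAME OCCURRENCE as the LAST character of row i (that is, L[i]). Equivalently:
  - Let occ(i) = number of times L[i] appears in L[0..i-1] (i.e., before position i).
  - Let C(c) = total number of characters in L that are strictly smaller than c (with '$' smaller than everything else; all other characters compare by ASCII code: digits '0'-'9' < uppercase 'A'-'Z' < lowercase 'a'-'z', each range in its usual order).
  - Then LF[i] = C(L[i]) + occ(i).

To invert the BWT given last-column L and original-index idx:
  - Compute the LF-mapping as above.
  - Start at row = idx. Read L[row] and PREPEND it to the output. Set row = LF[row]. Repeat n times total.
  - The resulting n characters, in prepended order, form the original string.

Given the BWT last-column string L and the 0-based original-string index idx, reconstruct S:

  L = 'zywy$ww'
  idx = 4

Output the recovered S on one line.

LF mapping: 6 4 1 5 0 2 3
Walk LF starting at row 4, prepending L[row]:
  step 1: row=4, L[4]='$', prepend. Next row=LF[4]=0
  step 2: row=0, L[0]='z', prepend. Next row=LF[0]=6
  step 3: row=6, L[6]='w', prepend. Next row=LF[6]=3
  step 4: row=3, L[3]='y', prepend. Next row=LF[3]=5
  step 5: row=5, L[5]='w', prepend. Next row=LF[5]=2
  step 6: row=2, L[2]='w', prepend. Next row=LF[2]=1
  step 7: row=1, L[1]='y', prepend. Next row=LF[1]=4
Reversed output: ywwywz$

Answer: ywwywz$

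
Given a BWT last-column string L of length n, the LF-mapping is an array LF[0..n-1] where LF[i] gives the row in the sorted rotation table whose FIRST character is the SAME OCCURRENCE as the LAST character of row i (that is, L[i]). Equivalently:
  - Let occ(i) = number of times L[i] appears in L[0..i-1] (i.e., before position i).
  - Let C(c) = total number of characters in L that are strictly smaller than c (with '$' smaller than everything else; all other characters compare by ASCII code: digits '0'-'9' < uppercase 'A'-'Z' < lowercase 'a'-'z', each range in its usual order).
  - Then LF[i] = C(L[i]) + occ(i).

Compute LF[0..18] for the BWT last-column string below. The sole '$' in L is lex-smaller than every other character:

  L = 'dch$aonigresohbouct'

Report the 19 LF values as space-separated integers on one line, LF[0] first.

Char counts: '$':1, 'a':1, 'b':1, 'c':2, 'd':1, 'e':1, 'g':1, 'h':2, 'i':1, 'n':1, 'o':3, 'r':1, 's':1, 't':1, 'u':1
C (first-col start): C('$')=0, C('a')=1, C('b')=2, C('c')=3, C('d')=5, C('e')=6, C('g')=7, C('h')=8, C('i')=10, C('n')=11, C('o')=12, C('r')=15, C('s')=16, C('t')=17, C('u')=18
L[0]='d': occ=0, LF[0]=C('d')+0=5+0=5
L[1]='c': occ=0, LF[1]=C('c')+0=3+0=3
L[2]='h': occ=0, LF[2]=C('h')+0=8+0=8
L[3]='$': occ=0, LF[3]=C('$')+0=0+0=0
L[4]='a': occ=0, LF[4]=C('a')+0=1+0=1
L[5]='o': occ=0, LF[5]=C('o')+0=12+0=12
L[6]='n': occ=0, LF[6]=C('n')+0=11+0=11
L[7]='i': occ=0, LF[7]=C('i')+0=10+0=10
L[8]='g': occ=0, LF[8]=C('g')+0=7+0=7
L[9]='r': occ=0, LF[9]=C('r')+0=15+0=15
L[10]='e': occ=0, LF[10]=C('e')+0=6+0=6
L[11]='s': occ=0, LF[11]=C('s')+0=16+0=16
L[12]='o': occ=1, LF[12]=C('o')+1=12+1=13
L[13]='h': occ=1, LF[13]=C('h')+1=8+1=9
L[14]='b': occ=0, LF[14]=C('b')+0=2+0=2
L[15]='o': occ=2, LF[15]=C('o')+2=12+2=14
L[16]='u': occ=0, LF[16]=C('u')+0=18+0=18
L[17]='c': occ=1, LF[17]=C('c')+1=3+1=4
L[18]='t': occ=0, LF[18]=C('t')+0=17+0=17

Answer: 5 3 8 0 1 12 11 10 7 15 6 16 13 9 2 14 18 4 17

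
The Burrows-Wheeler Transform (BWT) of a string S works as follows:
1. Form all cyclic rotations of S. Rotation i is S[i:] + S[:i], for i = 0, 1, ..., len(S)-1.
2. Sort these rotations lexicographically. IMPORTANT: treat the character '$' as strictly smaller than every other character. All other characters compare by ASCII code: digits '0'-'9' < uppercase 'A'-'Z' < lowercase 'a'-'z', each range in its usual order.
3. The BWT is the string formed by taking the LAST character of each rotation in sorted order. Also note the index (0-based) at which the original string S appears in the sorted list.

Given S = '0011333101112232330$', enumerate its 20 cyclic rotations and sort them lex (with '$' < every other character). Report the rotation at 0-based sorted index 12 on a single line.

All 20 rotations (rotation i = S[i:]+S[:i]):
  rot[0] = 0011333101112232330$
  rot[1] = 011333101112232330$0
  rot[2] = 11333101112232330$00
  rot[3] = 1333101112232330$001
  rot[4] = 333101112232330$0011
  rot[5] = 33101112232330$00113
  rot[6] = 3101112232330$001133
  rot[7] = 101112232330$0011333
  rot[8] = 01112232330$00113331
  rot[9] = 1112232330$001133310
  rot[10] = 112232330$0011333101
  rot[11] = 12232330$00113331011
  rot[12] = 2232330$001133310111
  rot[13] = 232330$0011333101112
  rot[14] = 32330$00113331011122
  rot[15] = 2330$001133310111223
  rot[16] = 330$0011333101112232
  rot[17] = 30$00113331011122323
  rot[18] = 0$001133310111223233
  rot[19] = $0011333101112232330
Sorted (with $ < everything):
  sorted[0] = $0011333101112232330
  sorted[1] = 0$001133310111223233
  sorted[2] = 0011333101112232330$
  sorted[3] = 01112232330$00113331
  sorted[4] = 011333101112232330$0
  sorted[5] = 101112232330$0011333
  sorted[6] = 1112232330$001133310
  sorted[7] = 112232330$0011333101
  sorted[8] = 11333101112232330$00
  sorted[9] = 12232330$00113331011
  sorted[10] = 1333101112232330$001
  sorted[11] = 2232330$001133310111
  sorted[12] = 232330$0011333101112
  sorted[13] = 2330$001133310111223
  sorted[14] = 30$00113331011122323
  sorted[15] = 3101112232330$001133
  sorted[16] = 32330$00113331011122
  sorted[17] = 330$0011333101112232
  sorted[18] = 33101112232330$00113
  sorted[19] = 333101112232330$0011
sorted[12] = 232330$0011333101112

Answer: 232330$0011333101112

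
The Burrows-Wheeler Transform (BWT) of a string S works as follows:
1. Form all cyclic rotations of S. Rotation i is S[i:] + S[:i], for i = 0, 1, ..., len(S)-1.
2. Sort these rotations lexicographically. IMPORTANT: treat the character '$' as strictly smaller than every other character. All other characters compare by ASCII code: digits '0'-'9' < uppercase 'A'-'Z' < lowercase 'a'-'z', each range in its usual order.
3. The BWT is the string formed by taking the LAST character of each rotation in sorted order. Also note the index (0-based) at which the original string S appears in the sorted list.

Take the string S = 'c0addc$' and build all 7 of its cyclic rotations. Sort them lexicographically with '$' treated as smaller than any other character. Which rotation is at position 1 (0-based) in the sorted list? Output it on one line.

Answer: 0addc$c

Derivation:
All 7 rotations (rotation i = S[i:]+S[:i]):
  rot[0] = c0addc$
  rot[1] = 0addc$c
  rot[2] = addc$c0
  rot[3] = ddc$c0a
  rot[4] = dc$c0ad
  rot[5] = c$c0add
  rot[6] = $c0addc
Sorted (with $ < everything):
  sorted[0] = $c0addc
  sorted[1] = 0addc$c
  sorted[2] = addc$c0
  sorted[3] = c$c0add
  sorted[4] = c0addc$
  sorted[5] = dc$c0ad
  sorted[6] = ddc$c0a
sorted[1] = 0addc$c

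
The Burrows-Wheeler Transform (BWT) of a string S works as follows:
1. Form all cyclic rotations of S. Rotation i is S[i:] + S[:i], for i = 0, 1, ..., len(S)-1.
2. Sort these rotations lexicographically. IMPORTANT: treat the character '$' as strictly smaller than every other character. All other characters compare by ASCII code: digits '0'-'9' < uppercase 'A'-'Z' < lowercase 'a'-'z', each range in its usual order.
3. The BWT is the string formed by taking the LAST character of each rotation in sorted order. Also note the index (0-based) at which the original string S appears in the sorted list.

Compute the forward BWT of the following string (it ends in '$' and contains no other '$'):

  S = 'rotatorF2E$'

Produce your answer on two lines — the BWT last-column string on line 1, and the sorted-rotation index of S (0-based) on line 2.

All 11 rotations (rotation i = S[i:]+S[:i]):
  rot[0] = rotatorF2E$
  rot[1] = otatorF2E$r
  rot[2] = tatorF2E$ro
  rot[3] = atorF2E$rot
  rot[4] = torF2E$rota
  rot[5] = orF2E$rotat
  rot[6] = rF2E$rotato
  rot[7] = F2E$rotator
  rot[8] = 2E$rotatorF
  rot[9] = E$rotatorF2
  rot[10] = $rotatorF2E
Sorted (with $ < everything):
  sorted[0] = $rotatorF2E  (last char: 'E')
  sorted[1] = 2E$rotatorF  (last char: 'F')
  sorted[2] = E$rotatorF2  (last char: '2')
  sorted[3] = F2E$rotator  (last char: 'r')
  sorted[4] = atorF2E$rot  (last char: 't')
  sorted[5] = orF2E$rotat  (last char: 't')
  sorted[6] = otatorF2E$r  (last char: 'r')
  sorted[7] = rF2E$rotato  (last char: 'o')
  sorted[8] = rotatorF2E$  (last char: '$')
  sorted[9] = tatorF2E$ro  (last char: 'o')
  sorted[10] = torF2E$rota  (last char: 'a')
Last column: EF2rttro$oa
Original string S is at sorted index 8

Answer: EF2rttro$oa
8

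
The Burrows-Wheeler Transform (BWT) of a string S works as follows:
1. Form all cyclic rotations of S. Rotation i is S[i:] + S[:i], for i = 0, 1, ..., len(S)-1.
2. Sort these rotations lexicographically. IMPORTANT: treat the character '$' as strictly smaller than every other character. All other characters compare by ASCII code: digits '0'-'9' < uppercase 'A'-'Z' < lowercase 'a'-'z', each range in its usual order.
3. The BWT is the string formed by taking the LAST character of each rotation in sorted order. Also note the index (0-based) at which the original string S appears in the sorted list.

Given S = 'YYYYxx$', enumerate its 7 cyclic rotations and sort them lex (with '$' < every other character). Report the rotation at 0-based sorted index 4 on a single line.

Answer: Yxx$YYY

Derivation:
All 7 rotations (rotation i = S[i:]+S[:i]):
  rot[0] = YYYYxx$
  rot[1] = YYYxx$Y
  rot[2] = YYxx$YY
  rot[3] = Yxx$YYY
  rot[4] = xx$YYYY
  rot[5] = x$YYYYx
  rot[6] = $YYYYxx
Sorted (with $ < everything):
  sorted[0] = $YYYYxx
  sorted[1] = YYYYxx$
  sorted[2] = YYYxx$Y
  sorted[3] = YYxx$YY
  sorted[4] = Yxx$YYY
  sorted[5] = x$YYYYx
  sorted[6] = xx$YYYY
sorted[4] = Yxx$YYY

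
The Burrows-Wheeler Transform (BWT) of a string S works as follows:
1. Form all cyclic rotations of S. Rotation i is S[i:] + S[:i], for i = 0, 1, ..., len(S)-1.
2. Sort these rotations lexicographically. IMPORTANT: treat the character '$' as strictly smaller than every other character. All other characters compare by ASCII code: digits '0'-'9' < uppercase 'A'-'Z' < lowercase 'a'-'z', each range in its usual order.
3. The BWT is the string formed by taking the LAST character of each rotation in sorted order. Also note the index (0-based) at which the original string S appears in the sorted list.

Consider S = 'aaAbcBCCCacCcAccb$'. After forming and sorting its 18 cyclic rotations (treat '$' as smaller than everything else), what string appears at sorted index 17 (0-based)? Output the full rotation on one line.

Answer: ccb$aaAbcBCCCacCcA

Derivation:
All 18 rotations (rotation i = S[i:]+S[:i]):
  rot[0] = aaAbcBCCCacCcAccb$
  rot[1] = aAbcBCCCacCcAccb$a
  rot[2] = AbcBCCCacCcAccb$aa
  rot[3] = bcBCCCacCcAccb$aaA
  rot[4] = cBCCCacCcAccb$aaAb
  rot[5] = BCCCacCcAccb$aaAbc
  rot[6] = CCCacCcAccb$aaAbcB
  rot[7] = CCacCcAccb$aaAbcBC
  rot[8] = CacCcAccb$aaAbcBCC
  rot[9] = acCcAccb$aaAbcBCCC
  rot[10] = cCcAccb$aaAbcBCCCa
  rot[11] = CcAccb$aaAbcBCCCac
  rot[12] = cAccb$aaAbcBCCCacC
  rot[13] = Accb$aaAbcBCCCacCc
  rot[14] = ccb$aaAbcBCCCacCcA
  rot[15] = cb$aaAbcBCCCacCcAc
  rot[16] = b$aaAbcBCCCacCcAcc
  rot[17] = $aaAbcBCCCacCcAccb
Sorted (with $ < everything):
  sorted[0] = $aaAbcBCCCacCcAccb
  sorted[1] = AbcBCCCacCcAccb$aa
  sorted[2] = Accb$aaAbcBCCCacCc
  sorted[3] = BCCCacCcAccb$aaAbc
  sorted[4] = CCCacCcAccb$aaAbcB
  sorted[5] = CCacCcAccb$aaAbcBC
  sorted[6] = CacCcAccb$aaAbcBCC
  sorted[7] = CcAccb$aaAbcBCCCac
  sorted[8] = aAbcBCCCacCcAccb$a
  sorted[9] = aaAbcBCCCacCcAccb$
  sorted[10] = acCcAccb$aaAbcBCCC
  sorted[11] = b$aaAbcBCCCacCcAcc
  sorted[12] = bcBCCCacCcAccb$aaA
  sorted[13] = cAccb$aaAbcBCCCacC
  sorted[14] = cBCCCacCcAccb$aaAb
  sorted[15] = cCcAccb$aaAbcBCCCa
  sorted[16] = cb$aaAbcBCCCacCcAc
  sorted[17] = ccb$aaAbcBCCCacCcA
sorted[17] = ccb$aaAbcBCCCacCcA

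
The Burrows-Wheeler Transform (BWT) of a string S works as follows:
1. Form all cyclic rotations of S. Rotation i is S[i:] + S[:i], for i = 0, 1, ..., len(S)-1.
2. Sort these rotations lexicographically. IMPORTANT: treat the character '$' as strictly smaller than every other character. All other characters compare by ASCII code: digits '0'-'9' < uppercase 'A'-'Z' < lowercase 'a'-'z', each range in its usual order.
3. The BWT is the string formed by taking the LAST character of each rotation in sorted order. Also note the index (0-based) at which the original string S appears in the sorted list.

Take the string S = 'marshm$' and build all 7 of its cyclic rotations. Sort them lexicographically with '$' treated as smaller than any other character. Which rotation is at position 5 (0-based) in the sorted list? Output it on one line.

All 7 rotations (rotation i = S[i:]+S[:i]):
  rot[0] = marshm$
  rot[1] = arshm$m
  rot[2] = rshm$ma
  rot[3] = shm$mar
  rot[4] = hm$mars
  rot[5] = m$marsh
  rot[6] = $marshm
Sorted (with $ < everything):
  sorted[0] = $marshm
  sorted[1] = arshm$m
  sorted[2] = hm$mars
  sorted[3] = m$marsh
  sorted[4] = marshm$
  sorted[5] = rshm$ma
  sorted[6] = shm$mar
sorted[5] = rshm$ma

Answer: rshm$ma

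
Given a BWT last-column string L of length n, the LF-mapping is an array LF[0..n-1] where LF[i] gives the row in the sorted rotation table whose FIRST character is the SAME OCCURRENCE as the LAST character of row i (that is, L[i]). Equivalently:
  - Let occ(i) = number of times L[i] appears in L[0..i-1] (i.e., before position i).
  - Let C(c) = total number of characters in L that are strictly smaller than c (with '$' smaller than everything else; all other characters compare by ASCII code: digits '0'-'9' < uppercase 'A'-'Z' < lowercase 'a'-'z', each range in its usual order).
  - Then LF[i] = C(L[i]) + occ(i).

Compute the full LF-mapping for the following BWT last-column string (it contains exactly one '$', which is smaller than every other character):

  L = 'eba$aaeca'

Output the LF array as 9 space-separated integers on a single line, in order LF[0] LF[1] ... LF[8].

Char counts: '$':1, 'a':4, 'b':1, 'c':1, 'e':2
C (first-col start): C('$')=0, C('a')=1, C('b')=5, C('c')=6, C('e')=7
L[0]='e': occ=0, LF[0]=C('e')+0=7+0=7
L[1]='b': occ=0, LF[1]=C('b')+0=5+0=5
L[2]='a': occ=0, LF[2]=C('a')+0=1+0=1
L[3]='$': occ=0, LF[3]=C('$')+0=0+0=0
L[4]='a': occ=1, LF[4]=C('a')+1=1+1=2
L[5]='a': occ=2, LF[5]=C('a')+2=1+2=3
L[6]='e': occ=1, LF[6]=C('e')+1=7+1=8
L[7]='c': occ=0, LF[7]=C('c')+0=6+0=6
L[8]='a': occ=3, LF[8]=C('a')+3=1+3=4

Answer: 7 5 1 0 2 3 8 6 4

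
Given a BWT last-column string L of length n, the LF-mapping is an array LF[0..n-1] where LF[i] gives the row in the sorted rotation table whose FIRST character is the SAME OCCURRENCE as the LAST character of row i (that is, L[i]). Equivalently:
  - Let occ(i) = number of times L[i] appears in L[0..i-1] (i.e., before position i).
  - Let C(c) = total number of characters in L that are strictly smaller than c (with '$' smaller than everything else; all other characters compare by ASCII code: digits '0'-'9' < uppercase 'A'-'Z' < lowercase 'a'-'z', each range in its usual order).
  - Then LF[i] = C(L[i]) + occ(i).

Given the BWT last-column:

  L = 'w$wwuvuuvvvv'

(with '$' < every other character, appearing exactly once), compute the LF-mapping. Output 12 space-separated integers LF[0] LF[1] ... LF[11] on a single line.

Char counts: '$':1, 'u':3, 'v':5, 'w':3
C (first-col start): C('$')=0, C('u')=1, C('v')=4, C('w')=9
L[0]='w': occ=0, LF[0]=C('w')+0=9+0=9
L[1]='$': occ=0, LF[1]=C('$')+0=0+0=0
L[2]='w': occ=1, LF[2]=C('w')+1=9+1=10
L[3]='w': occ=2, LF[3]=C('w')+2=9+2=11
L[4]='u': occ=0, LF[4]=C('u')+0=1+0=1
L[5]='v': occ=0, LF[5]=C('v')+0=4+0=4
L[6]='u': occ=1, LF[6]=C('u')+1=1+1=2
L[7]='u': occ=2, LF[7]=C('u')+2=1+2=3
L[8]='v': occ=1, LF[8]=C('v')+1=4+1=5
L[9]='v': occ=2, LF[9]=C('v')+2=4+2=6
L[10]='v': occ=3, LF[10]=C('v')+3=4+3=7
L[11]='v': occ=4, LF[11]=C('v')+4=4+4=8

Answer: 9 0 10 11 1 4 2 3 5 6 7 8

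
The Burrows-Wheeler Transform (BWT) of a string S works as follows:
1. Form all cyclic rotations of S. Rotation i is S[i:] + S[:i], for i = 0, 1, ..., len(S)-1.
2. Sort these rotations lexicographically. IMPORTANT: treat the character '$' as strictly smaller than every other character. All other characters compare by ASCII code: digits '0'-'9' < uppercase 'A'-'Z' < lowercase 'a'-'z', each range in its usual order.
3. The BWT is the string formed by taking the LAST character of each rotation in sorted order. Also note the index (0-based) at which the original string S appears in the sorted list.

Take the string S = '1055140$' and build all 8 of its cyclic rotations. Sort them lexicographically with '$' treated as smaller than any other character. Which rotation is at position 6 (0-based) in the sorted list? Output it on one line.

All 8 rotations (rotation i = S[i:]+S[:i]):
  rot[0] = 1055140$
  rot[1] = 055140$1
  rot[2] = 55140$10
  rot[3] = 5140$105
  rot[4] = 140$1055
  rot[5] = 40$10551
  rot[6] = 0$105514
  rot[7] = $1055140
Sorted (with $ < everything):
  sorted[0] = $1055140
  sorted[1] = 0$105514
  sorted[2] = 055140$1
  sorted[3] = 1055140$
  sorted[4] = 140$1055
  sorted[5] = 40$10551
  sorted[6] = 5140$105
  sorted[7] = 55140$10
sorted[6] = 5140$105

Answer: 5140$105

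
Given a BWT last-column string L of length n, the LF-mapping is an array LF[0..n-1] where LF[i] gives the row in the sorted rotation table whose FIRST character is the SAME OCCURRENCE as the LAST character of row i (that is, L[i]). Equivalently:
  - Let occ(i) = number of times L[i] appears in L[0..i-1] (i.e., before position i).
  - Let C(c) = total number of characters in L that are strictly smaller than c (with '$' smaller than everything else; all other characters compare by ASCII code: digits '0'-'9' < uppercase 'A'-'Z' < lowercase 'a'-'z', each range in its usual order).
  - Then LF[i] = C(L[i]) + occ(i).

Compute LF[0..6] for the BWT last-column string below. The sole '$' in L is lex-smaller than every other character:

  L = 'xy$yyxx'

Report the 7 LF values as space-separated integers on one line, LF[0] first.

Char counts: '$':1, 'x':3, 'y':3
C (first-col start): C('$')=0, C('x')=1, C('y')=4
L[0]='x': occ=0, LF[0]=C('x')+0=1+0=1
L[1]='y': occ=0, LF[1]=C('y')+0=4+0=4
L[2]='$': occ=0, LF[2]=C('$')+0=0+0=0
L[3]='y': occ=1, LF[3]=C('y')+1=4+1=5
L[4]='y': occ=2, LF[4]=C('y')+2=4+2=6
L[5]='x': occ=1, LF[5]=C('x')+1=1+1=2
L[6]='x': occ=2, LF[6]=C('x')+2=1+2=3

Answer: 1 4 0 5 6 2 3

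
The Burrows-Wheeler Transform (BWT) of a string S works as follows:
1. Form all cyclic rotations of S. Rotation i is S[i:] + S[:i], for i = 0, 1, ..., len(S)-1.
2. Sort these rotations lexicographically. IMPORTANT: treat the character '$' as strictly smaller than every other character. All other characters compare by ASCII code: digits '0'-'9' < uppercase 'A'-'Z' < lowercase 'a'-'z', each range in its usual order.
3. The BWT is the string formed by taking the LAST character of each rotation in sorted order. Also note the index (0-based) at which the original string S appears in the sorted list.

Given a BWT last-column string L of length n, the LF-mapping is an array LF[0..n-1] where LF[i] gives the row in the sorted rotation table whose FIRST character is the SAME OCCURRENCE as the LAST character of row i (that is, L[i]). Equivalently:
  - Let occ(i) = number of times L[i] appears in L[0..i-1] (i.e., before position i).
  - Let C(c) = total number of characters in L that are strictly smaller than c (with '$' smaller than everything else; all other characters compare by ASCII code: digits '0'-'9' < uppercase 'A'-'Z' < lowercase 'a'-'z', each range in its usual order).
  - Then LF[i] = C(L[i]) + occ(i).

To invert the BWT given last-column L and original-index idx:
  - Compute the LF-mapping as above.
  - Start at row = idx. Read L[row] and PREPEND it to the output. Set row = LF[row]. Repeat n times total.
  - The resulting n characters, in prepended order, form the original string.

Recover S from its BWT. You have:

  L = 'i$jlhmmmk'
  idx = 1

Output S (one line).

LF mapping: 2 0 3 5 1 6 7 8 4
Walk LF starting at row 1, prepending L[row]:
  step 1: row=1, L[1]='$', prepend. Next row=LF[1]=0
  step 2: row=0, L[0]='i', prepend. Next row=LF[0]=2
  step 3: row=2, L[2]='j', prepend. Next row=LF[2]=3
  step 4: row=3, L[3]='l', prepend. Next row=LF[3]=5
  step 5: row=5, L[5]='m', prepend. Next row=LF[5]=6
  step 6: row=6, L[6]='m', prepend. Next row=LF[6]=7
  step 7: row=7, L[7]='m', prepend. Next row=LF[7]=8
  step 8: row=8, L[8]='k', prepend. Next row=LF[8]=4
  step 9: row=4, L[4]='h', prepend. Next row=LF[4]=1
Reversed output: hkmmmlji$

Answer: hkmmmlji$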